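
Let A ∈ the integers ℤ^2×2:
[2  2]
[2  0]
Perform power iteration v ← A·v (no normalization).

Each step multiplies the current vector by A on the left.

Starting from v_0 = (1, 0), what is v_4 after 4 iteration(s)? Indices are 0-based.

v_4 = (80, 48)

v_0 = (1, 0).
v_1 = A·v_0 = (2, 2).
v_2 = A·v_1 = (8, 4).
v_3 = A·v_2 = (24, 16).
v_4 = A·v_3 = (80, 48).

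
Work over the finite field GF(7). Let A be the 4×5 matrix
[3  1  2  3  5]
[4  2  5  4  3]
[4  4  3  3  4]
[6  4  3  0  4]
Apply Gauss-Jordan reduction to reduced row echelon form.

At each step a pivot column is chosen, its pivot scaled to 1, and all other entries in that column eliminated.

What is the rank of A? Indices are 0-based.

step 1: normalize row 0 (÷3) = (1, 5, 3, 1, 4)
  row 1: subtract 4×row0 = (0, 3, 0, 0, 1)
  row 2: subtract 4×row0 = (0, 5, 5, 6, 2)
  row 3: subtract 6×row0 = (0, 2, 6, 1, 1)
step 2: normalize row 1 (÷3) = (0, 1, 0, 0, 5)
  row 0: subtract 5×row1 = (1, 0, 3, 1, 0)
  row 2: subtract 5×row1 = (0, 0, 5, 6, 5)
  row 3: subtract 2×row1 = (0, 0, 6, 1, 5)
step 3: normalize row 2 (÷5) = (0, 0, 1, 4, 1)
  row 0: subtract 3×row2 = (1, 0, 0, 3, 4)
  row 3: subtract 6×row2 = (0, 0, 0, 5, 6)
step 4: normalize row 3 (÷5) = (0, 0, 0, 1, 4)
  row 0: subtract 3×row3 = (1, 0, 0, 0, 6)
  row 2: subtract 4×row3 = (0, 0, 1, 0, 6)

rank = 4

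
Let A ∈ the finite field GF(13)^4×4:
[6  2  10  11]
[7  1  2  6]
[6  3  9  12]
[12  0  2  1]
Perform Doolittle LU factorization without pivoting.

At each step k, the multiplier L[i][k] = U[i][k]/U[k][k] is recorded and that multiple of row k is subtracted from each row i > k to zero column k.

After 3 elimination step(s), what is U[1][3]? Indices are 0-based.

U[1][3] = 4

k=0: U[0][0]=6
  eliminate (1,0): mult=12, new row 1: (0, 3, 12, 4); set L[1][0]=12
  eliminate (2,0): mult=1, new row 2: (0, 1, 12, 1); set L[2][0]=1
  eliminate (3,0): mult=2, new row 3: (0, 9, 8, 5); set L[3][0]=2
k=1: U[1][1]=3
  eliminate (2,1): mult=9, new row 2: (0, 0, 8, 4); set L[2][1]=9
  eliminate (3,1): mult=3, new row 3: (0, 0, 11, 6); set L[3][1]=3
k=2: U[2][2]=8
  eliminate (3,2): mult=3, new row 3: (0, 0, 0, 7); set L[3][2]=3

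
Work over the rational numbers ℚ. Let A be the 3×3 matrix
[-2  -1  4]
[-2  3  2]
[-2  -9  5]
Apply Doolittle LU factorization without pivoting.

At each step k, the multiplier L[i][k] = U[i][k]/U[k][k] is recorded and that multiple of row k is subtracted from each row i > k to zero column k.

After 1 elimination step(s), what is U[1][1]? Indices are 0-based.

[col 0] pivot -2
  R1 -= 1*R0 → (0, 4, -2)  (L[1][0] := 1)
  R2 -= 1*R0 → (0, -8, 1)  (L[2][0] := 1)

U[1][1] = 4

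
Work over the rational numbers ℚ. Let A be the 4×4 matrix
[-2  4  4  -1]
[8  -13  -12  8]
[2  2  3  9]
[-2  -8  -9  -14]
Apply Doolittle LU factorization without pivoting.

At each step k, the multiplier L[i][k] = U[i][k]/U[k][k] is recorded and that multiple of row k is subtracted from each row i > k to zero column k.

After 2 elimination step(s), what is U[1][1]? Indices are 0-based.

k=0: U[0][0]=-2
  eliminate (1,0): mult=-4, new row 1: (0, 3, 4, 4); set L[1][0]=-4
  eliminate (2,0): mult=-1, new row 2: (0, 6, 7, 8); set L[2][0]=-1
  eliminate (3,0): mult=1, new row 3: (0, -12, -13, -13); set L[3][0]=1
k=1: U[1][1]=3
  eliminate (2,1): mult=2, new row 2: (0, 0, -1, 0); set L[2][1]=2
  eliminate (3,1): mult=-4, new row 3: (0, 0, 3, 3); set L[3][1]=-4

U[1][1] = 3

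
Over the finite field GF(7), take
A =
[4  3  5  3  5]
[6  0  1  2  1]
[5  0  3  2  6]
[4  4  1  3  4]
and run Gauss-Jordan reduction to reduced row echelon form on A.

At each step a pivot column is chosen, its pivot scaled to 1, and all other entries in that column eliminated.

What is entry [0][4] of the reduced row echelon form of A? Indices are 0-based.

M[0][4] = 1

step 1: normalize row 0 (÷4) = (1, 6, 3, 6, 3)
  row 1: subtract 6×row0 = (0, 6, 4, 1, 4)
  row 2: subtract 5×row0 = (0, 5, 2, 0, 5)
  row 3: subtract 4×row0 = (0, 1, 3, 0, 6)
step 2: normalize row 1 (÷6) = (0, 1, 3, 6, 3)
  row 0: subtract 6×row1 = (1, 0, 6, 5, 6)
  row 2: subtract 5×row1 = (0, 0, 1, 5, 4)
  row 3: subtract 1×row1 = (0, 0, 0, 1, 3)
step 3: normalize row 2 (÷1) = (0, 0, 1, 5, 4)
  row 0: subtract 6×row2 = (1, 0, 0, 3, 3)
  row 1: subtract 3×row2 = (0, 1, 0, 5, 5)
step 4: normalize row 3 (÷1) = (0, 0, 0, 1, 3)
  row 0: subtract 3×row3 = (1, 0, 0, 0, 1)
  row 1: subtract 5×row3 = (0, 1, 0, 0, 4)
  row 2: subtract 5×row3 = (0, 0, 1, 0, 3)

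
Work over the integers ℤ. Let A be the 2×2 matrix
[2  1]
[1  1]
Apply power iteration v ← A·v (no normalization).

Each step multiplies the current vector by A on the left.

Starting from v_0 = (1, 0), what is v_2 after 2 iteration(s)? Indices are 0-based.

v_2 = (5, 3)

v_0 = (1, 0).
v_1 = A·v_0 = (2, 1).
v_2 = A·v_1 = (5, 3).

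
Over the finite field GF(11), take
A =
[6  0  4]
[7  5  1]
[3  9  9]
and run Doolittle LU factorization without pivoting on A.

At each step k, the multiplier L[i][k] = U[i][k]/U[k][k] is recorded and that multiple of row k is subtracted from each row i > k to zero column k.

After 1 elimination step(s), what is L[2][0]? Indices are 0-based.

L[2][0] = 6

[col 0] pivot 6
  R1 -= 3*R0 → (0, 5, 0)  (L[1][0] := 3)
  R2 -= 6*R0 → (0, 9, 7)  (L[2][0] := 6)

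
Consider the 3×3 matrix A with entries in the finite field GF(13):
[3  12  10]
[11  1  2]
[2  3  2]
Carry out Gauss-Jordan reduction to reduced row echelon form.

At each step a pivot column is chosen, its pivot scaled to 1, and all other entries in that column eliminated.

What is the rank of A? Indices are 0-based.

rank = 3

[1] R0 /= 3  ⇒  (1, 4, 12)
     R1 -= 11·R0  ⇒  (0, 9, 0)
     R2 -= 2·R0  ⇒  (0, 8, 4)
[2] R1 /= 9  ⇒  (0, 1, 0)
     R0 -= 4·R1  ⇒  (1, 0, 12)
     R2 -= 8·R1  ⇒  (0, 0, 4)
[3] R2 /= 4  ⇒  (0, 0, 1)
     R0 -= 12·R2  ⇒  (1, 0, 0)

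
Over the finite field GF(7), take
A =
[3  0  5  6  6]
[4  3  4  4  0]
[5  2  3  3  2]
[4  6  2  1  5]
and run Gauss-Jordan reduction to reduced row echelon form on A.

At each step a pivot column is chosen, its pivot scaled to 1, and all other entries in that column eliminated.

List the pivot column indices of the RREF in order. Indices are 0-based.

pivot columns: 0, 1, 2, 3

[1] R0 /= 3  ⇒  (1, 0, 4, 2, 2)
     R1 -= 4·R0  ⇒  (0, 3, 2, 3, 6)
     R2 -= 5·R0  ⇒  (0, 2, 4, 0, 6)
     R3 -= 4·R0  ⇒  (0, 6, 0, 0, 4)
[2] R1 /= 3  ⇒  (0, 1, 3, 1, 2)
     R2 -= 2·R1  ⇒  (0, 0, 5, 5, 2)
     R3 -= 6·R1  ⇒  (0, 0, 3, 1, 6)
[3] R2 /= 5  ⇒  (0, 0, 1, 1, 6)
     R0 -= 4·R2  ⇒  (1, 0, 0, 5, 6)
     R1 -= 3·R2  ⇒  (0, 1, 0, 5, 5)
     R3 -= 3·R2  ⇒  (0, 0, 0, 5, 2)
[4] R3 /= 5  ⇒  (0, 0, 0, 1, 6)
     R0 -= 5·R3  ⇒  (1, 0, 0, 0, 4)
     R1 -= 5·R3  ⇒  (0, 1, 0, 0, 3)
     R2 -= 1·R3  ⇒  (0, 0, 1, 0, 0)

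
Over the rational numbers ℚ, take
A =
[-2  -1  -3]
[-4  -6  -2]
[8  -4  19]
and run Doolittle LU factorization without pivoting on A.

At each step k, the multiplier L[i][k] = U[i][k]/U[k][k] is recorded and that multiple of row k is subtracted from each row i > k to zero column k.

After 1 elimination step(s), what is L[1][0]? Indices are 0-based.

L[1][0] = 2

k=0: U[0][0]=-2
  eliminate (1,0): mult=2, new row 1: (0, -4, 4); set L[1][0]=2
  eliminate (2,0): mult=-4, new row 2: (0, -8, 7); set L[2][0]=-4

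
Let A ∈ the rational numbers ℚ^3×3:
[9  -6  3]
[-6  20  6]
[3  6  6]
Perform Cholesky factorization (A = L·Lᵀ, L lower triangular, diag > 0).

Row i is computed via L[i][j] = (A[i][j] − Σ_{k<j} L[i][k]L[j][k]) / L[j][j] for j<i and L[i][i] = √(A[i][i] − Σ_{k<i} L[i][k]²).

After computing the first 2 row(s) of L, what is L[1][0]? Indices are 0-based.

Step 1: L[0][0] = √(9) = 3.
  L[1][0] = (-6) / L[0][0] = -2.
Step 2: L[1][1] = √(16) = 4.

L[1][0] = -2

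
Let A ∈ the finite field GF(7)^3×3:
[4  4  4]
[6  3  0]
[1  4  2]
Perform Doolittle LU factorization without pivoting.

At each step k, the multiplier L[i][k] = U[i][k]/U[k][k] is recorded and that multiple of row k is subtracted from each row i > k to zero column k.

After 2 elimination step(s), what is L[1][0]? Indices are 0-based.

k=0: U[0][0]=4
  eliminate (1,0): mult=5, new row 1: (0, 4, 1); set L[1][0]=5
  eliminate (2,0): mult=2, new row 2: (0, 3, 1); set L[2][0]=2
k=1: U[1][1]=4
  eliminate (2,1): mult=6, new row 2: (0, 0, 2); set L[2][1]=6

L[1][0] = 5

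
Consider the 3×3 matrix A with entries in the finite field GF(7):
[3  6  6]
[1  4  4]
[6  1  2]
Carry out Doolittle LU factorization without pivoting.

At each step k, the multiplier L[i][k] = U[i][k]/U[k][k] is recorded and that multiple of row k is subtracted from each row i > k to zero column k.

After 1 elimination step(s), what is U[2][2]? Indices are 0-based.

[col 0] pivot 3
  R1 -= 5*R0 → (0, 2, 2)  (L[1][0] := 5)
  R2 -= 2*R0 → (0, 3, 4)  (L[2][0] := 2)

U[2][2] = 4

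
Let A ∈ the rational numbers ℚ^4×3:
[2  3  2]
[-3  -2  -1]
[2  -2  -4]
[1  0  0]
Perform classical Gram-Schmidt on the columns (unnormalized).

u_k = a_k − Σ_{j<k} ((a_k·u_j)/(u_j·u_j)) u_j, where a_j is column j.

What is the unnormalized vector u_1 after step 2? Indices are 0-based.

u_1 = (19/9, -2/3, -26/9, -4/9)

Step 1: u_0 = a_0 = (2, -3, 2, 1).
Step 2: u_1 = a_1 − (4/9)·u_0 = (19/9, -2/3, -26/9, -4/9).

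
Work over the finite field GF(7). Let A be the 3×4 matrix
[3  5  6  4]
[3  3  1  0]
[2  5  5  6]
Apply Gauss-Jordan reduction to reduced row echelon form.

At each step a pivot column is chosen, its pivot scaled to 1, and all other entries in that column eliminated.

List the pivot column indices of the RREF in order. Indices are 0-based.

pivot columns: 0, 1, 2

step 1: normalize row 0 (÷3) = (1, 4, 2, 6)
  row 1: subtract 3×row0 = (0, 5, 2, 3)
  row 2: subtract 2×row0 = (0, 4, 1, 1)
step 2: normalize row 1 (÷5) = (0, 1, 6, 2)
  row 0: subtract 4×row1 = (1, 0, 6, 5)
  row 2: subtract 4×row1 = (0, 0, 5, 0)
step 3: normalize row 2 (÷5) = (0, 0, 1, 0)
  row 0: subtract 6×row2 = (1, 0, 0, 5)
  row 1: subtract 6×row2 = (0, 1, 0, 2)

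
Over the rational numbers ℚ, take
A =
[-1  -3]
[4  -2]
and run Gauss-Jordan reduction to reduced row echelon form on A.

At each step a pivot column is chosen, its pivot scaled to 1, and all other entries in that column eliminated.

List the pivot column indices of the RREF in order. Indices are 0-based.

[1] R0 /= -1  ⇒  (1, 3)
     R1 -= 4·R0  ⇒  (0, -14)
[2] R1 /= -14  ⇒  (0, 1)
     R0 -= 3·R1  ⇒  (1, 0)

pivot columns: 0, 1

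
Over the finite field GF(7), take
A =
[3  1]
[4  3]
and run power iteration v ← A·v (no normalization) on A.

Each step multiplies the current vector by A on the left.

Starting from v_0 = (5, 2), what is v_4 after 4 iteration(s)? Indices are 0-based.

v_0 = (5, 2).
v_1 = A·v_0 = (3, 5).
v_2 = A·v_1 = (0, 6).
v_3 = A·v_2 = (6, 4).
v_4 = A·v_3 = (1, 1).

v_4 = (1, 1)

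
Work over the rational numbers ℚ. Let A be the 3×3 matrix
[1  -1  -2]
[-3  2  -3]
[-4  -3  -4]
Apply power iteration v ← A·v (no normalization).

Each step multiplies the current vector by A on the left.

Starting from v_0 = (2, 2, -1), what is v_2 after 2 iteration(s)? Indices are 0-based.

v_2 = (21, 26, 29)

v_0 = (2, 2, -1).
v_1 = A·v_0 = (2, 1, -10).
v_2 = A·v_1 = (21, 26, 29).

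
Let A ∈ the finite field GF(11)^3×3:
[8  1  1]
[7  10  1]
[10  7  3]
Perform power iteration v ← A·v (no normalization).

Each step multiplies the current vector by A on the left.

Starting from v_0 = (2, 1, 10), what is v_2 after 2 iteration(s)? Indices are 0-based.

v_2 = (10, 3, 8)

v_0 = (2, 1, 10).
v_1 = A·v_0 = (5, 1, 2).
v_2 = A·v_1 = (10, 3, 8).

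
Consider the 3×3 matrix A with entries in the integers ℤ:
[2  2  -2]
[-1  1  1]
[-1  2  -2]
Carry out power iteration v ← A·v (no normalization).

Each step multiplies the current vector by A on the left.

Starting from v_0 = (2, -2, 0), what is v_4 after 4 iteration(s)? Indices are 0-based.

v_0 = (2, -2, 0).
v_1 = A·v_0 = (0, -4, -6).
v_2 = A·v_1 = (4, -10, 4).
v_3 = A·v_2 = (-20, -10, -32).
v_4 = A·v_3 = (4, -22, 64).

v_4 = (4, -22, 64)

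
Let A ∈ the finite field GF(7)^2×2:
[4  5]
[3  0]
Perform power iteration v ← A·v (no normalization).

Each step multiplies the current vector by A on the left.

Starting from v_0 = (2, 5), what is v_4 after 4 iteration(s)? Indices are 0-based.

v_4 = (2, 6)

v_0 = (2, 5).
v_1 = A·v_0 = (5, 6).
v_2 = A·v_1 = (1, 1).
v_3 = A·v_2 = (2, 3).
v_4 = A·v_3 = (2, 6).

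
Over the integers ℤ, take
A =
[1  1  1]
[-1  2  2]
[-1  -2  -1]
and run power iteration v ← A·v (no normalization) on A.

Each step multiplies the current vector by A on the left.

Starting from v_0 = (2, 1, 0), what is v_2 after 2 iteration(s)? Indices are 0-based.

v_0 = (2, 1, 0).
v_1 = A·v_0 = (3, 0, -4).
v_2 = A·v_1 = (-1, -11, 1).

v_2 = (-1, -11, 1)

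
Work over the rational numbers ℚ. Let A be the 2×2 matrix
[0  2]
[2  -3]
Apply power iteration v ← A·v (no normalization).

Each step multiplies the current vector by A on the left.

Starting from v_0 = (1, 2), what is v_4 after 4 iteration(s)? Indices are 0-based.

v_4 = (-152, 308)

v_0 = (1, 2).
v_1 = A·v_0 = (4, -4).
v_2 = A·v_1 = (-8, 20).
v_3 = A·v_2 = (40, -76).
v_4 = A·v_3 = (-152, 308).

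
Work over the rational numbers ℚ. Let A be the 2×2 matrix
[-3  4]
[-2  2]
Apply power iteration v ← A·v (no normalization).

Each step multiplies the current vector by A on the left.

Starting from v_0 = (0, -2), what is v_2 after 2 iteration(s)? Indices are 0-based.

v_2 = (8, 8)

v_0 = (0, -2).
v_1 = A·v_0 = (-8, -4).
v_2 = A·v_1 = (8, 8).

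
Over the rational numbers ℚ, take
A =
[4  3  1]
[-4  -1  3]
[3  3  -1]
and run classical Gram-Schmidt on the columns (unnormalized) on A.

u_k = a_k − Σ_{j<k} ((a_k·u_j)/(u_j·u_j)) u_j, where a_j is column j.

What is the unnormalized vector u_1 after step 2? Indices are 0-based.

Step 1: u_0 = a_0 = (4, -4, 3).
Step 2: u_1 = a_1 − (25/41)·u_0 = (23/41, 59/41, 48/41).

u_1 = (23/41, 59/41, 48/41)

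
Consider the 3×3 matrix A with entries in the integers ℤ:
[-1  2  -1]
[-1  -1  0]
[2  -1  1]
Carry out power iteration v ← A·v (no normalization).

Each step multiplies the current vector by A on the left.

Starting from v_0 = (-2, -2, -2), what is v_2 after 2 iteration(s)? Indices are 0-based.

v_2 = (12, -4, -8)

v_0 = (-2, -2, -2).
v_1 = A·v_0 = (0, 4, -4).
v_2 = A·v_1 = (12, -4, -8).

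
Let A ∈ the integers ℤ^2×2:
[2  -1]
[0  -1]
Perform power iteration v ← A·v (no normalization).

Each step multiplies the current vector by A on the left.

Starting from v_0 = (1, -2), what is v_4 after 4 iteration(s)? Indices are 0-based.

v_4 = (26, -2)

v_0 = (1, -2).
v_1 = A·v_0 = (4, 2).
v_2 = A·v_1 = (6, -2).
v_3 = A·v_2 = (14, 2).
v_4 = A·v_3 = (26, -2).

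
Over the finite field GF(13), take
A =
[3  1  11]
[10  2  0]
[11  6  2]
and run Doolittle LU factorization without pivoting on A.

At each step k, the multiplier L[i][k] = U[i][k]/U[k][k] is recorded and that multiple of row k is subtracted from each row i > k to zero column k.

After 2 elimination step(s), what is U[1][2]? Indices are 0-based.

U[1][2] = 11

Step 1: pivot at (0,0) is 3.
  row1 ← row1 − (12)·row0  ⇒  L[1][0]=12, U row1=(0, 3, 11)
  row2 ← row2 − (8)·row0  ⇒  L[2][0]=8, U row2=(0, 11, 5)
Step 2: pivot at (1,1) is 3.
  row2 ← row2 − (8)·row1  ⇒  L[2][1]=8, U row2=(0, 0, 8)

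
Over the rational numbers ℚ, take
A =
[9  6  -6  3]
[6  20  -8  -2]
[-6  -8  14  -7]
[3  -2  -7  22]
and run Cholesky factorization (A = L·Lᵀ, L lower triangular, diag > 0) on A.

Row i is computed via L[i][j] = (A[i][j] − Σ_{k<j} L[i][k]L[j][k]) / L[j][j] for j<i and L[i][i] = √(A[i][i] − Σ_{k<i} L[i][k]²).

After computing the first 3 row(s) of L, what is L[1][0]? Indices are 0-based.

L[1][0] = 2

Step 1: L[0][0] = √(9) = 3.
  L[1][0] = (6) / L[0][0] = 2.
Step 2: L[1][1] = √(16) = 4.
  L[2][0] = (-6) / L[0][0] = -2.
  L[2][1] = (-4) / L[1][1] = -1.
Step 3: L[2][2] = √(9) = 3.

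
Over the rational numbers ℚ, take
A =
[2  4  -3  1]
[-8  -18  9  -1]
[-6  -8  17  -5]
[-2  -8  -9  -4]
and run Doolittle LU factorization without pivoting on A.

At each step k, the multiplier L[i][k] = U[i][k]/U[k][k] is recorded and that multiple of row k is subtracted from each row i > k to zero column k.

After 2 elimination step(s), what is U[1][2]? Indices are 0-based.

U[1][2] = -3

k=0: U[0][0]=2
  eliminate (1,0): mult=-4, new row 1: (0, -2, -3, 3); set L[1][0]=-4
  eliminate (2,0): mult=-3, new row 2: (0, 4, 8, -2); set L[2][0]=-3
  eliminate (3,0): mult=-1, new row 3: (0, -4, -12, -3); set L[3][0]=-1
k=1: U[1][1]=-2
  eliminate (2,1): mult=-2, new row 2: (0, 0, 2, 4); set L[2][1]=-2
  eliminate (3,1): mult=2, new row 3: (0, 0, -6, -9); set L[3][1]=2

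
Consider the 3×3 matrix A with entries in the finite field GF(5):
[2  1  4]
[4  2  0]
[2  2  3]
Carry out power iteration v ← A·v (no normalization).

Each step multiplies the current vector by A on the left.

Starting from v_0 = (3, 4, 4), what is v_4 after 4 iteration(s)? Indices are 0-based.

v_4 = (4, 3, 1)

v_0 = (3, 4, 4).
v_1 = A·v_0 = (1, 0, 1).
v_2 = A·v_1 = (1, 4, 0).
v_3 = A·v_2 = (1, 2, 0).
v_4 = A·v_3 = (4, 3, 1).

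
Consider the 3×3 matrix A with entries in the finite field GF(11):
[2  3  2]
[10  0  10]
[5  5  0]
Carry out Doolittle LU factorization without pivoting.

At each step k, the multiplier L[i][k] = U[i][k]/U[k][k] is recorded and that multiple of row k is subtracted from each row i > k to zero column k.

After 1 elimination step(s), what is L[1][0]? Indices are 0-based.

Step 1: pivot at (0,0) is 2.
  row1 ← row1 − (5)·row0  ⇒  L[1][0]=5, U row1=(0, 7, 0)
  row2 ← row2 − (8)·row0  ⇒  L[2][0]=8, U row2=(0, 3, 6)

L[1][0] = 5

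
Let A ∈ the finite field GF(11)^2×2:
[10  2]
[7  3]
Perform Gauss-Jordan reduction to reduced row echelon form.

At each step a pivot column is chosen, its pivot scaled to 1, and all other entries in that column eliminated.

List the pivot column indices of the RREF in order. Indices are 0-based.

step 1: normalize row 0 (÷10) = (1, 9)
  row 1: subtract 7×row0 = (0, 6)
step 2: normalize row 1 (÷6) = (0, 1)
  row 0: subtract 9×row1 = (1, 0)

pivot columns: 0, 1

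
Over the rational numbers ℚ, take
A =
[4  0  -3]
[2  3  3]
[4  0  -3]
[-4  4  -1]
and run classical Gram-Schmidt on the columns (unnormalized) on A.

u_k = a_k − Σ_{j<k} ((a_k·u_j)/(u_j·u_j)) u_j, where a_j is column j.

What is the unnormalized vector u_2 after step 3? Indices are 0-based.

u_2 = (-2, 16/5, -2, -12/5)

Step 1: u_0 = a_0 = (4, 2, 4, -4).
Step 2: u_1 = a_1 − (-5/26)·u_0 = (10/13, 44/13, 10/13, 42/13).
Step 3: u_2 = a_2 − (-7/26)·u_0 − (1/10)·u_1 = (-2, 16/5, -2, -12/5).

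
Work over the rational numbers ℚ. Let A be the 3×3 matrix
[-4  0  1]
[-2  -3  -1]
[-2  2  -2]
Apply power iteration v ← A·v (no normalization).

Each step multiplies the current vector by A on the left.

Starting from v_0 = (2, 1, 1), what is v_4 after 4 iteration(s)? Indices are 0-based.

v_4 = (384, 696, -228)

v_0 = (2, 1, 1).
v_1 = A·v_0 = (-7, -8, -4).
v_2 = A·v_1 = (24, 42, 6).
v_3 = A·v_2 = (-90, -180, 24).
v_4 = A·v_3 = (384, 696, -228).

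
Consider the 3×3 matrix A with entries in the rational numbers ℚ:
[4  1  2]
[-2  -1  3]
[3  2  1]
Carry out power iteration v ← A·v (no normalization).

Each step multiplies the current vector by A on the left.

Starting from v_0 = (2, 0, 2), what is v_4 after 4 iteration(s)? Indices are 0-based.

v_0 = (2, 0, 2).
v_1 = A·v_0 = (12, 2, 8).
v_2 = A·v_1 = (66, -2, 48).
v_3 = A·v_2 = (358, 14, 242).
v_4 = A·v_3 = (1930, -4, 1344).

v_4 = (1930, -4, 1344)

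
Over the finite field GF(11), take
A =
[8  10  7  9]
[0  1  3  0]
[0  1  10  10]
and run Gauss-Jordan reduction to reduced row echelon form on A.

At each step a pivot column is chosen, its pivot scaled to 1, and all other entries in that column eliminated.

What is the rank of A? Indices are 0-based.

pivot(0,0)=8: scale R0 → (1, 4, 5, 8)
pivot(1,1)=1: scale R1 → (0, 1, 3, 0)
  clear (0,1): R0 −= (4)R1 → (1, 0, 4, 8)
  clear (2,1): R2 −= (1)R1 → (0, 0, 7, 10)
pivot(2,2)=7: scale R2 → (0, 0, 1, 3)
  clear (0,2): R0 −= (4)R2 → (1, 0, 0, 7)
  clear (1,2): R1 −= (3)R2 → (0, 1, 0, 2)

rank = 3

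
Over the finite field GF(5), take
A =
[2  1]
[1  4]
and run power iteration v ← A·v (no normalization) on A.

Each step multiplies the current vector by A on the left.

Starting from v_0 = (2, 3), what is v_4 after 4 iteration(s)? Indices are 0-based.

v_0 = (2, 3).
v_1 = A·v_0 = (2, 4).
v_2 = A·v_1 = (3, 3).
v_3 = A·v_2 = (4, 0).
v_4 = A·v_3 = (3, 4).

v_4 = (3, 4)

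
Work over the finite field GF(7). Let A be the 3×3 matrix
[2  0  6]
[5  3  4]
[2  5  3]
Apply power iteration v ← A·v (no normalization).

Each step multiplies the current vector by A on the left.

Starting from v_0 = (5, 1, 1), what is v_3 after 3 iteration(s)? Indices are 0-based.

v_3 = (6, 6, 4)

v_0 = (5, 1, 1).
v_1 = A·v_0 = (2, 4, 4).
v_2 = A·v_1 = (0, 3, 1).
v_3 = A·v_2 = (6, 6, 4).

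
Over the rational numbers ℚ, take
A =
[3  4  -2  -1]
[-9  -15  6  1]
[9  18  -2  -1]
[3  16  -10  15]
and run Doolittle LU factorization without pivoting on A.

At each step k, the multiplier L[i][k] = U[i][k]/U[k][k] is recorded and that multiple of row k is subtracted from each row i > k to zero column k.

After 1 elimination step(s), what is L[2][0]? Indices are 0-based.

k=0: U[0][0]=3
  eliminate (1,0): mult=-3, new row 1: (0, -3, 0, -2); set L[1][0]=-3
  eliminate (2,0): mult=3, new row 2: (0, 6, 4, 2); set L[2][0]=3
  eliminate (3,0): mult=1, new row 3: (0, 12, -8, 16); set L[3][0]=1

L[2][0] = 3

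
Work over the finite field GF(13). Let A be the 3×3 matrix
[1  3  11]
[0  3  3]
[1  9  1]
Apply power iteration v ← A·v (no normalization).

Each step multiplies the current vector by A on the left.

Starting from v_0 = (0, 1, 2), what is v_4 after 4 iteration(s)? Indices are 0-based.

v_4 = (0, 1, 8)

v_0 = (0, 1, 2).
v_1 = A·v_0 = (12, 9, 11).
v_2 = A·v_1 = (4, 8, 0).
v_3 = A·v_2 = (2, 11, 11).
v_4 = A·v_3 = (0, 1, 8).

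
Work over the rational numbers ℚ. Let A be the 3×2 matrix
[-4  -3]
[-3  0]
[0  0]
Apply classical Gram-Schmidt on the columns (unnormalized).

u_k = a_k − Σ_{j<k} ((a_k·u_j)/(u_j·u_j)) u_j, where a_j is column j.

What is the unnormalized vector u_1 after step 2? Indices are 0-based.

Step 1: u_0 = a_0 = (-4, -3, 0).
Step 2: u_1 = a_1 − (12/25)·u_0 = (-27/25, 36/25, 0).

u_1 = (-27/25, 36/25, 0)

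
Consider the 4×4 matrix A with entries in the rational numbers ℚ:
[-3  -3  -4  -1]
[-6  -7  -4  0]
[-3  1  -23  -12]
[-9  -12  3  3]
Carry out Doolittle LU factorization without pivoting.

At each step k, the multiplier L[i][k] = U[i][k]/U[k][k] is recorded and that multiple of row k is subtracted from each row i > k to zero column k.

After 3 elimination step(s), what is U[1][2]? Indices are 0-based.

Step 1: pivot at (0,0) is -3.
  row1 ← row1 − (2)·row0  ⇒  L[1][0]=2, U row1=(0, -1, 4, 2)
  row2 ← row2 − (1)·row0  ⇒  L[2][0]=1, U row2=(0, 4, -19, -11)
  row3 ← row3 − (3)·row0  ⇒  L[3][0]=3, U row3=(0, -3, 15, 6)
Step 2: pivot at (1,1) is -1.
  row2 ← row2 − (-4)·row1  ⇒  L[2][1]=-4, U row2=(0, 0, -3, -3)
  row3 ← row3 − (3)·row1  ⇒  L[3][1]=3, U row3=(0, 0, 3, 0)
Step 3: pivot at (2,2) is -3.
  row3 ← row3 − (-1)·row2  ⇒  L[3][2]=-1, U row3=(0, 0, 0, -3)

U[1][2] = 4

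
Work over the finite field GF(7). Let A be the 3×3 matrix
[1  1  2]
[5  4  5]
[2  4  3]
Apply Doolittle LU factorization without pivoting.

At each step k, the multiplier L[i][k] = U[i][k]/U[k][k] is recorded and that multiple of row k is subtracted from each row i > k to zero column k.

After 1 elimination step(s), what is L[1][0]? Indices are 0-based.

[col 0] pivot 1
  R1 -= 5*R0 → (0, 6, 2)  (L[1][0] := 5)
  R2 -= 2*R0 → (0, 2, 6)  (L[2][0] := 2)

L[1][0] = 5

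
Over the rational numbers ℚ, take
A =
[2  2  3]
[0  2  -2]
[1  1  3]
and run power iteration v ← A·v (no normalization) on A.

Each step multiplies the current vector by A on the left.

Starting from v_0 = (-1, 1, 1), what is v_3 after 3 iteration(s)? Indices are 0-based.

v_3 = (54, -36, 45)

v_0 = (-1, 1, 1).
v_1 = A·v_0 = (3, 0, 3).
v_2 = A·v_1 = (15, -6, 12).
v_3 = A·v_2 = (54, -36, 45).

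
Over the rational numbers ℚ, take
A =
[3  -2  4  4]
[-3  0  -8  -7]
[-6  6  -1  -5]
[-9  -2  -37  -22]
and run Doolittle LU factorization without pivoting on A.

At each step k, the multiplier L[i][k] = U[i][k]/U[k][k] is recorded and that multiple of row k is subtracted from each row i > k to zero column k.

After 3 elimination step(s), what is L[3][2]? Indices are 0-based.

k=0: U[0][0]=3
  eliminate (1,0): mult=-1, new row 1: (0, -2, -4, -3); set L[1][0]=-1
  eliminate (2,0): mult=-2, new row 2: (0, 2, 7, 3); set L[2][0]=-2
  eliminate (3,0): mult=-3, new row 3: (0, -8, -25, -10); set L[3][0]=-3
k=1: U[1][1]=-2
  eliminate (2,1): mult=-1, new row 2: (0, 0, 3, 0); set L[2][1]=-1
  eliminate (3,1): mult=4, new row 3: (0, 0, -9, 2); set L[3][1]=4
k=2: U[2][2]=3
  eliminate (3,2): mult=-3, new row 3: (0, 0, 0, 2); set L[3][2]=-3

L[3][2] = -3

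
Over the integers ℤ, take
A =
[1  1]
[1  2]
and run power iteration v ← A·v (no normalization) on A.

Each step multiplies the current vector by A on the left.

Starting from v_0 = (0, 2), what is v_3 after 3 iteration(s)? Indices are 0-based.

v_3 = (16, 26)

v_0 = (0, 2).
v_1 = A·v_0 = (2, 4).
v_2 = A·v_1 = (6, 10).
v_3 = A·v_2 = (16, 26).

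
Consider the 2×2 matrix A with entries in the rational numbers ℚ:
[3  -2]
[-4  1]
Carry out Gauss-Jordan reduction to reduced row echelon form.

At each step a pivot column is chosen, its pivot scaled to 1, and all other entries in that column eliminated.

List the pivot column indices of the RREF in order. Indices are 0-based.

pivot(0,0)=3: scale R0 → (1, -2/3)
  clear (1,0): R1 −= (-4)R0 → (0, -5/3)
pivot(1,1)=-5/3: scale R1 → (0, 1)
  clear (0,1): R0 −= (-2/3)R1 → (1, 0)

pivot columns: 0, 1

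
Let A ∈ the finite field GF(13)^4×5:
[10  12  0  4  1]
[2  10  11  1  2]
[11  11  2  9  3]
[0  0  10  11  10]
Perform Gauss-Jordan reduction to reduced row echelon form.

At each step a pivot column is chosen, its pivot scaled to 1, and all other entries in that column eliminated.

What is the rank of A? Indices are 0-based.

rank = 4

[1] R0 /= 10  ⇒  (1, 9, 0, 3, 4)
     R1 -= 2·R0  ⇒  (0, 5, 11, 8, 7)
     R2 -= 11·R0  ⇒  (0, 3, 2, 2, 11)
[2] R1 /= 5  ⇒  (0, 1, 10, 12, 4)
     R0 -= 9·R1  ⇒  (1, 0, 1, 12, 7)
     R2 -= 3·R1  ⇒  (0, 0, 11, 5, 12)
[3] R2 /= 11  ⇒  (0, 0, 1, 4, 7)
     R0 -= 1·R2  ⇒  (1, 0, 0, 8, 0)
     R1 -= 10·R2  ⇒  (0, 1, 0, 11, 12)
     R3 -= 10·R2  ⇒  (0, 0, 0, 10, 5)
[4] R3 /= 10  ⇒  (0, 0, 0, 1, 7)
     R0 -= 8·R3  ⇒  (1, 0, 0, 0, 9)
     R1 -= 11·R3  ⇒  (0, 1, 0, 0, 0)
     R2 -= 4·R3  ⇒  (0, 0, 1, 0, 5)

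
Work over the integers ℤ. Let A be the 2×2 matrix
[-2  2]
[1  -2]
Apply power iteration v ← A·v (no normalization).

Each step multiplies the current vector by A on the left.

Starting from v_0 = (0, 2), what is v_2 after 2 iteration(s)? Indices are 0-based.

v_0 = (0, 2).
v_1 = A·v_0 = (4, -4).
v_2 = A·v_1 = (-16, 12).

v_2 = (-16, 12)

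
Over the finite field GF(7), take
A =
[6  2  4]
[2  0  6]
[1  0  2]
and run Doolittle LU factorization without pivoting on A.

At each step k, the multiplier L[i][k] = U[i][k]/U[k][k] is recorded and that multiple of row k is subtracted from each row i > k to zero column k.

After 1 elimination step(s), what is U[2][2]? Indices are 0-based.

[col 0] pivot 6
  R1 -= 5*R0 → (0, 4, 0)  (L[1][0] := 5)
  R2 -= 6*R0 → (0, 2, 6)  (L[2][0] := 6)

U[2][2] = 6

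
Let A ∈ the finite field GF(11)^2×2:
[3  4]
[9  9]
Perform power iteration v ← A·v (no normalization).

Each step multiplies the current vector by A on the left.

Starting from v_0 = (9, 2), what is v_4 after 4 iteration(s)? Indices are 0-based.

v_0 = (9, 2).
v_1 = A·v_0 = (2, 0).
v_2 = A·v_1 = (6, 7).
v_3 = A·v_2 = (2, 7).
v_4 = A·v_3 = (1, 4).

v_4 = (1, 4)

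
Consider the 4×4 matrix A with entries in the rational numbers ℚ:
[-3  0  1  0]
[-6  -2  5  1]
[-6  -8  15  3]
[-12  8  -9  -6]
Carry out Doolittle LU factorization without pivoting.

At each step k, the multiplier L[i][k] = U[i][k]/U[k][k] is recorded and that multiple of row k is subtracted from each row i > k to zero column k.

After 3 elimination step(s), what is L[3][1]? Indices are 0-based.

Step 1: pivot at (0,0) is -3.
  row1 ← row1 − (2)·row0  ⇒  L[1][0]=2, U row1=(0, -2, 3, 1)
  row2 ← row2 − (2)·row0  ⇒  L[2][0]=2, U row2=(0, -8, 13, 3)
  row3 ← row3 − (4)·row0  ⇒  L[3][0]=4, U row3=(0, 8, -13, -6)
Step 2: pivot at (1,1) is -2.
  row2 ← row2 − (4)·row1  ⇒  L[2][1]=4, U row2=(0, 0, 1, -1)
  row3 ← row3 − (-4)·row1  ⇒  L[3][1]=-4, U row3=(0, 0, -1, -2)
Step 3: pivot at (2,2) is 1.
  row3 ← row3 − (-1)·row2  ⇒  L[3][2]=-1, U row3=(0, 0, 0, -3)

L[3][1] = -4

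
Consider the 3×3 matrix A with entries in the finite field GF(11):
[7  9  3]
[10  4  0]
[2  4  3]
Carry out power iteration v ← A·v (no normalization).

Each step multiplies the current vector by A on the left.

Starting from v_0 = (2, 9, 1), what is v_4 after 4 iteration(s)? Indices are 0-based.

v_0 = (2, 9, 1).
v_1 = A·v_0 = (10, 1, 10).
v_2 = A·v_1 = (10, 5, 10).
v_3 = A·v_2 = (2, 10, 4).
v_4 = A·v_3 = (6, 5, 1).

v_4 = (6, 5, 1)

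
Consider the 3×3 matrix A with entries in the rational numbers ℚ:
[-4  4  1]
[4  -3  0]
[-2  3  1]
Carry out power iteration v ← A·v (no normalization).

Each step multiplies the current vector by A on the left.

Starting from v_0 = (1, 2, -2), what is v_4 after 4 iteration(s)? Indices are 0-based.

v_4 = (-746, 710, -440)

v_0 = (1, 2, -2).
v_1 = A·v_0 = (2, -2, 2).
v_2 = A·v_1 = (-14, 14, -8).
v_3 = A·v_2 = (104, -98, 62).
v_4 = A·v_3 = (-746, 710, -440).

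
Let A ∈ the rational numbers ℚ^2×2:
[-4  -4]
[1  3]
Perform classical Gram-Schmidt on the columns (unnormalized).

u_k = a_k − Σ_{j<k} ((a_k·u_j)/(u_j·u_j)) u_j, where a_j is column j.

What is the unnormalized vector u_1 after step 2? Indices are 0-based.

Step 1: u_0 = a_0 = (-4, 1).
Step 2: u_1 = a_1 − (19/17)·u_0 = (8/17, 32/17).

u_1 = (8/17, 32/17)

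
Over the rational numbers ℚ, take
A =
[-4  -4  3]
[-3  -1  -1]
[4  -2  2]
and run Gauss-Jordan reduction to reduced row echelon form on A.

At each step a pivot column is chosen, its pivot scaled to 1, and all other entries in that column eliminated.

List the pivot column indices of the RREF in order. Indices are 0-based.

pivot columns: 0, 1, 2

pivot(0,0)=-4: scale R0 → (1, 1, -3/4)
  clear (1,0): R1 −= (-3)R0 → (0, 2, -13/4)
  clear (2,0): R2 −= (4)R0 → (0, -6, 5)
pivot(1,1)=2: scale R1 → (0, 1, -13/8)
  clear (0,1): R0 −= (1)R1 → (1, 0, 7/8)
  clear (2,1): R2 −= (-6)R1 → (0, 0, -19/4)
pivot(2,2)=-19/4: scale R2 → (0, 0, 1)
  clear (0,2): R0 −= (7/8)R2 → (1, 0, 0)
  clear (1,2): R1 −= (-13/8)R2 → (0, 1, 0)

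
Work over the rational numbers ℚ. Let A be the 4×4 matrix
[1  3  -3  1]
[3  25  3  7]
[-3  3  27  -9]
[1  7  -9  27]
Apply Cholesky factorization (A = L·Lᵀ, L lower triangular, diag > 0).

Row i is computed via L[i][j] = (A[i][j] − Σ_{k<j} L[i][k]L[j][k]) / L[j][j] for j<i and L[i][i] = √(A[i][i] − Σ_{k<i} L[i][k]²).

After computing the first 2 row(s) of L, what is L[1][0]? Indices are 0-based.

Step 1: L[0][0] = √(1) = 1.
  L[1][0] = (3) / L[0][0] = 3.
Step 2: L[1][1] = √(16) = 4.

L[1][0] = 3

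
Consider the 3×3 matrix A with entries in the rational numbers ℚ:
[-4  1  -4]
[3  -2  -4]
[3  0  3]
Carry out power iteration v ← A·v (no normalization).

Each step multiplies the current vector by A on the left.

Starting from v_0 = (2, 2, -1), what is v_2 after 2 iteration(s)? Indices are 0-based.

v_0 = (2, 2, -1).
v_1 = A·v_0 = (-2, 6, 3).
v_2 = A·v_1 = (2, -30, 3).

v_2 = (2, -30, 3)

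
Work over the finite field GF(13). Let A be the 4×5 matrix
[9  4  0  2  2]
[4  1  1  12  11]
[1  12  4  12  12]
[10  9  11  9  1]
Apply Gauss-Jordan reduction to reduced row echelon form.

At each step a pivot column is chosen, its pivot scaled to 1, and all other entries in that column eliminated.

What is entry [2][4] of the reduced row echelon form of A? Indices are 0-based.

M[2][4] = 9

[1] R0 /= 9  ⇒  (1, 12, 0, 6, 6)
     R1 -= 4·R0  ⇒  (0, 5, 1, 1, 0)
     R2 -= 1·R0  ⇒  (0, 0, 4, 6, 6)
     R3 -= 10·R0  ⇒  (0, 6, 11, 1, 6)
[2] R1 /= 5  ⇒  (0, 1, 8, 8, 0)
     R0 -= 12·R1  ⇒  (1, 0, 8, 1, 6)
     R3 -= 6·R1  ⇒  (0, 0, 2, 5, 6)
[3] R2 /= 4  ⇒  (0, 0, 1, 8, 8)
     R0 -= 8·R2  ⇒  (1, 0, 0, 2, 7)
     R1 -= 8·R2  ⇒  (0, 1, 0, 9, 1)
     R3 -= 2·R2  ⇒  (0, 0, 0, 2, 3)
[4] R3 /= 2  ⇒  (0, 0, 0, 1, 8)
     R0 -= 2·R3  ⇒  (1, 0, 0, 0, 4)
     R1 -= 9·R3  ⇒  (0, 1, 0, 0, 7)
     R2 -= 8·R3  ⇒  (0, 0, 1, 0, 9)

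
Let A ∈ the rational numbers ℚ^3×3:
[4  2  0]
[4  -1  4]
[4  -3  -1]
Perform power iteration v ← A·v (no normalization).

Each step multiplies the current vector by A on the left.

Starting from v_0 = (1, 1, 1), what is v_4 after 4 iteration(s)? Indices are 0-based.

v_0 = (1, 1, 1).
v_1 = A·v_0 = (6, 7, 0).
v_2 = A·v_1 = (38, 17, 3).
v_3 = A·v_2 = (186, 147, 98).
v_4 = A·v_3 = (1038, 989, 205).

v_4 = (1038, 989, 205)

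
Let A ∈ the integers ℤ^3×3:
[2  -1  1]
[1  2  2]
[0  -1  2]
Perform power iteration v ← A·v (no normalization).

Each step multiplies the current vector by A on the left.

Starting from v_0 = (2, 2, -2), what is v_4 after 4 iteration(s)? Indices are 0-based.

v_4 = (-12, -166, 12)

v_0 = (2, 2, -2).
v_1 = A·v_0 = (0, 2, -6).
v_2 = A·v_1 = (-8, -8, -14).
v_3 = A·v_2 = (-22, -52, -20).
v_4 = A·v_3 = (-12, -166, 12).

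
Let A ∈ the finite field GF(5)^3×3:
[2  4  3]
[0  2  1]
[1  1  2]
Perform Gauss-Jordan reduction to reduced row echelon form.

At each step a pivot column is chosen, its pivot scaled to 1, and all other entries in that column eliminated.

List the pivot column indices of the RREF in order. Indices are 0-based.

pivot columns: 0, 1, 2

[1] R0 /= 2  ⇒  (1, 2, 4)
     R2 -= 1·R0  ⇒  (0, 4, 3)
[2] R1 /= 2  ⇒  (0, 1, 3)
     R0 -= 2·R1  ⇒  (1, 0, 3)
     R2 -= 4·R1  ⇒  (0, 0, 1)
[3] R2 /= 1  ⇒  (0, 0, 1)
     R0 -= 3·R2  ⇒  (1, 0, 0)
     R1 -= 3·R2  ⇒  (0, 1, 0)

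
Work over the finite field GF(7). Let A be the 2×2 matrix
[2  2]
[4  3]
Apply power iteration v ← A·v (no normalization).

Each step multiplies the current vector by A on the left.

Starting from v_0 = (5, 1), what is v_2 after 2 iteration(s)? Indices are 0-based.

v_0 = (5, 1).
v_1 = A·v_0 = (5, 2).
v_2 = A·v_1 = (0, 5).

v_2 = (0, 5)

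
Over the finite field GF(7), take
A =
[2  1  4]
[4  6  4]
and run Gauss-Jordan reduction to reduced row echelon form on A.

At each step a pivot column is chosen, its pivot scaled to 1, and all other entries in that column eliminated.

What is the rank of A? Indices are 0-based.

rank = 2

pivot(0,0)=2: scale R0 → (1, 4, 2)
  clear (1,0): R1 −= (4)R0 → (0, 4, 3)
pivot(1,1)=4: scale R1 → (0, 1, 6)
  clear (0,1): R0 −= (4)R1 → (1, 0, 6)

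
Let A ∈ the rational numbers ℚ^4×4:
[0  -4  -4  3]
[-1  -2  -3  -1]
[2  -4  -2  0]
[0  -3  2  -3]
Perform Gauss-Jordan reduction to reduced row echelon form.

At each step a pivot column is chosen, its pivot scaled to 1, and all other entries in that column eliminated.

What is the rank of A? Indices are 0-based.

rank = 4

pivot(0,0): swap R0↔R1
pivot(0,0)=-1: scale R0 → (1, 2, 3, 1)
  clear (2,0): R2 −= (2)R0 → (0, -8, -8, -2)
pivot(1,1)=-4: scale R1 → (0, 1, 1, -3/4)
  clear (0,1): R0 −= (2)R1 → (1, 0, 1, 5/2)
  clear (2,1): R2 −= (-8)R1 → (0, 0, 0, -8)
  clear (3,1): R3 −= (-3)R1 → (0, 0, 5, -21/4)
pivot(2,2): swap R2↔R3
pivot(2,2)=5: scale R2 → (0, 0, 1, -21/20)
  clear (0,2): R0 −= (1)R2 → (1, 0, 0, 71/20)
  clear (1,2): R1 −= (1)R2 → (0, 1, 0, 3/10)
pivot(3,3)=-8: scale R3 → (0, 0, 0, 1)
  clear (0,3): R0 −= (71/20)R3 → (1, 0, 0, 0)
  clear (1,3): R1 −= (3/10)R3 → (0, 1, 0, 0)
  clear (2,3): R2 −= (-21/20)R3 → (0, 0, 1, 0)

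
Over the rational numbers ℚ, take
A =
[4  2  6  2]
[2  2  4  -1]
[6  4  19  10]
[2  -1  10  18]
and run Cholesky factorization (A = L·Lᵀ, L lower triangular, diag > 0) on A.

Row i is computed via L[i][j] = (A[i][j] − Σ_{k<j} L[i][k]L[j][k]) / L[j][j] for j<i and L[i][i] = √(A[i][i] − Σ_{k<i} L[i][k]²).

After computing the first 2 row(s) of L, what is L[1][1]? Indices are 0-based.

L[1][1] = 1

Step 1: L[0][0] = √(4) = 2.
  L[1][0] = (2) / L[0][0] = 1.
Step 2: L[1][1] = √(1) = 1.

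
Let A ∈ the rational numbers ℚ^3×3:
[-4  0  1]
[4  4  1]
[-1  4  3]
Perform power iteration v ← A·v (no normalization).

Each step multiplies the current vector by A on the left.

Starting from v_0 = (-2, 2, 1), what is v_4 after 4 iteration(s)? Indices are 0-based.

v_0 = (-2, 2, 1).
v_1 = A·v_0 = (9, 1, 13).
v_2 = A·v_1 = (-23, 53, 34).
v_3 = A·v_2 = (126, 154, 337).
v_4 = A·v_3 = (-167, 1457, 1501).

v_4 = (-167, 1457, 1501)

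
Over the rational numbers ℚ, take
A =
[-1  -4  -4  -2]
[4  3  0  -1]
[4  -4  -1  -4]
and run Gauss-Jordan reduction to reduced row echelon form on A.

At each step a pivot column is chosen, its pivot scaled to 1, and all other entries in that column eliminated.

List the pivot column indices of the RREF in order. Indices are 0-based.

step 1: normalize row 0 (÷-1) = (1, 4, 4, 2)
  row 1: subtract 4×row0 = (0, -13, -16, -9)
  row 2: subtract 4×row0 = (0, -20, -17, -12)
step 2: normalize row 1 (÷-13) = (0, 1, 16/13, 9/13)
  row 0: subtract 4×row1 = (1, 0, -12/13, -10/13)
  row 2: subtract -20×row1 = (0, 0, 99/13, 24/13)
step 3: normalize row 2 (÷99/13) = (0, 0, 1, 8/33)
  row 0: subtract -12/13×row2 = (1, 0, 0, -6/11)
  row 1: subtract 16/13×row2 = (0, 1, 0, 13/33)

pivot columns: 0, 1, 2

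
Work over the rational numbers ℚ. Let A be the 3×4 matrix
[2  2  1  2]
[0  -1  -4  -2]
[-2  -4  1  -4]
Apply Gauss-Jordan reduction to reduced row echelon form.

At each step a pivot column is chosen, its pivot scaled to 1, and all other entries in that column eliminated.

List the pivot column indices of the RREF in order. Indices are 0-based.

pivot columns: 0, 1, 2

pivot(0,0)=2: scale R0 → (1, 1, 1/2, 1)
  clear (2,0): R2 −= (-2)R0 → (0, -2, 2, -2)
pivot(1,1)=-1: scale R1 → (0, 1, 4, 2)
  clear (0,1): R0 −= (1)R1 → (1, 0, -7/2, -1)
  clear (2,1): R2 −= (-2)R1 → (0, 0, 10, 2)
pivot(2,2)=10: scale R2 → (0, 0, 1, 1/5)
  clear (0,2): R0 −= (-7/2)R2 → (1, 0, 0, -3/10)
  clear (1,2): R1 −= (4)R2 → (0, 1, 0, 6/5)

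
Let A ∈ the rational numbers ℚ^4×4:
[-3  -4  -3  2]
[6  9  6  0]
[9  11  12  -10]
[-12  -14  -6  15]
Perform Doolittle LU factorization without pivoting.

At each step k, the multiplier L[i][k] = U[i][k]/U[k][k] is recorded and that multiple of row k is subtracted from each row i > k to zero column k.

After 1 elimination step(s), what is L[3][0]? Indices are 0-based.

L[3][0] = 4

[col 0] pivot -3
  R1 -= -2*R0 → (0, 1, 0, 4)  (L[1][0] := -2)
  R2 -= -3*R0 → (0, -1, 3, -4)  (L[2][0] := -3)
  R3 -= 4*R0 → (0, 2, 6, 7)  (L[3][0] := 4)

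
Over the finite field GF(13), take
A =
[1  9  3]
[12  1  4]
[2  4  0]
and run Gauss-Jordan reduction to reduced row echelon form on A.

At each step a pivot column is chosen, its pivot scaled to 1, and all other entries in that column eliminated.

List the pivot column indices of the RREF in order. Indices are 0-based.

pivot columns: 0, 1, 2

pivot(0,0)=1: scale R0 → (1, 9, 3)
  clear (1,0): R1 −= (12)R0 → (0, 10, 7)
  clear (2,0): R2 −= (2)R0 → (0, 12, 7)
pivot(1,1)=10: scale R1 → (0, 1, 2)
  clear (0,1): R0 −= (9)R1 → (1, 0, 11)
  clear (2,1): R2 −= (12)R1 → (0, 0, 9)
pivot(2,2)=9: scale R2 → (0, 0, 1)
  clear (0,2): R0 −= (11)R2 → (1, 0, 0)
  clear (1,2): R1 −= (2)R2 → (0, 1, 0)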